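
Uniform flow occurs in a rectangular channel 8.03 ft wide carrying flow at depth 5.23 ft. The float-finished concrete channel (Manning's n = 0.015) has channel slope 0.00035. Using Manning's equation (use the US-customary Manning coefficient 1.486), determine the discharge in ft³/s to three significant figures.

134 ft³/s

A = b·y = 8.03 × 5.23 = 42.00 ft²
P = b + 2y = 8.03 + 2×5.23 = 18.49 ft
R = A/P = 42.00/18.49 = 2.271 ft
Q = (1.486/n)·A·R^(2/3)·S^(1/2) = (1.486/0.015) × 42.00 × 2.271^(2/3) × 0.00035^(1/2) = 134.5 ft³/s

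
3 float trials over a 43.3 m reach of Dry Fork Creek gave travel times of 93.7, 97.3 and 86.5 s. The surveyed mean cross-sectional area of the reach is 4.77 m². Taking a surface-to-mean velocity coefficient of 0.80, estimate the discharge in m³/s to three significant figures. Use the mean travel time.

t̄ = (93.7 + 97.3 + 86.5) / 3 = 92.5 s
v_surface = L / t̄ = 43.3 / 92.5 = 0.4681 m/s
v_mean = 0.80 × 0.4681 = 0.3745 m/s
Q = A × v_mean = 4.77 × 0.3745 = 1.786 m³/s

1.79 m³/s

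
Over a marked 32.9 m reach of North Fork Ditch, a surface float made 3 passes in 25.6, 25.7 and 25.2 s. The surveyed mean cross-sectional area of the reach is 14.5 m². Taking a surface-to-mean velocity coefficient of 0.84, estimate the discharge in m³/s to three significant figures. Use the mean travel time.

t̄ = (25.6 + 25.7 + 25.2) / 3 = 25.5 s
v_surface = L / t̄ = 32.9 / 25.5 = 1.290 m/s
v_mean = 0.84 × 1.290 = 1.084 m/s
Q = A × v_mean = 14.5 × 1.084 = 15.71 m³/s

15.7 m³/s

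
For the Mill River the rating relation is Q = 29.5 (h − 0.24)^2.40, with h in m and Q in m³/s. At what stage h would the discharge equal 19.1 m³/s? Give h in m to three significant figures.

h − h₀ = (Q/C)^(1/b) = (19.1/29.5)^(1/2.40) = 0.8343 m
h = 0.24 + 0.8343 = 1.074 m

1.07 m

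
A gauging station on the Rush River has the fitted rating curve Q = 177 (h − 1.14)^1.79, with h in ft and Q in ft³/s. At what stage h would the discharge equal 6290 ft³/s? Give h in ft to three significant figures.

8.49 ft

h − h₀ = (Q/C)^(1/b) = (6290/177)^(1/1.79) = 7.350 ft
h = 1.14 + 7.350 = 8.490 ft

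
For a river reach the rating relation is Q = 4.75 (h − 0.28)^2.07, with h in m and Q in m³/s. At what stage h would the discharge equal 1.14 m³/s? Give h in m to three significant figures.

h − h₀ = (Q/C)^(1/b) = (1.14/4.75)^(1/2.07) = 0.5019 m
h = 0.28 + 0.5019 = 0.7819 m

0.782 m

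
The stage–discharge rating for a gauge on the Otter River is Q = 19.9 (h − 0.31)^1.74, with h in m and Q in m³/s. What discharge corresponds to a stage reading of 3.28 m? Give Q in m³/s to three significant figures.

132 m³/s

Q = 19.9 × (3.28 − 0.31)^1.74 = 19.9 × 2.97^1.74 = 132.3 m³/s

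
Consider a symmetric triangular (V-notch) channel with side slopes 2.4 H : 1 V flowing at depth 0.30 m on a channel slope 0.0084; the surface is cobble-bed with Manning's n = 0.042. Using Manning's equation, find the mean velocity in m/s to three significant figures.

0.584 m/s

A = z·y² = 2.4×0.30² = 0.2160 m²
P = 2y√(1+z²) = 2×0.30×√(1+2.4²) = 1.560 m
R = A/P = 0.2160/1.560 = 0.1385 m
Q = (1/n)·A·R^(2/3)·S^(1/2) = (1/0.042) × 0.2160 × 0.1385^(2/3) × 0.0084^(1/2) = 0.1262 m³/s
V = Q/A = 0.1262/0.2160 = 0.5840 m/s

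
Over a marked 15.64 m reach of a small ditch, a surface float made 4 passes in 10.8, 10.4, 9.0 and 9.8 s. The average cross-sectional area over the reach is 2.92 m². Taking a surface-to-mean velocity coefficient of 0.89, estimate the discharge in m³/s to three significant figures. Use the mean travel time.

4.06 m³/s

t̄ = (10.8 + 10.4 + 9.0 + 9.8) / 4 = 10 s
v_surface = L / t̄ = 15.64 / 10 = 1.564 m/s
v_mean = 0.89 × 1.564 = 1.392 m/s
Q = A × v_mean = 2.92 × 1.392 = 4.065 m³/s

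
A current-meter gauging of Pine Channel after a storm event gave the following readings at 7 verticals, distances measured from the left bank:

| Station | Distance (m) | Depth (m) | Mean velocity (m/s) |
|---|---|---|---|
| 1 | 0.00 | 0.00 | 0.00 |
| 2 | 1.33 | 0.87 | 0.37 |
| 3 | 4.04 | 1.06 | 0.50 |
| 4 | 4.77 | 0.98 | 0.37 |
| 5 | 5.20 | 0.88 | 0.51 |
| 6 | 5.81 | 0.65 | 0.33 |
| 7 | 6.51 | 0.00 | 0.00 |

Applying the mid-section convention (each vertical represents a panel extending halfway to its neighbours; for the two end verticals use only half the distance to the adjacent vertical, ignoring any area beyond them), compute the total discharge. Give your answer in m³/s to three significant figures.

2.15 m³/s

w_2 = (4.04 − 0.00)/2 = 2.02 m; q_2 = 0.37 × 0.87 × 2.02 = 0.6502 m³/s
w_3 = (4.77 − 1.33)/2 = 1.72 m; q_3 = 0.50 × 1.06 × 1.72 = 0.9116 m³/s
w_4 = (5.20 − 4.04)/2 = 0.58 m; q_4 = 0.37 × 0.98 × 0.58 = 0.2103 m³/s
w_5 = (5.81 − 4.77)/2 = 0.52 m; q_5 = 0.51 × 0.88 × 0.52 = 0.2334 m³/s
w_6 = (6.51 − 5.20)/2 = 0.655 m; q_6 = 0.33 × 0.65 × 0.655 = 0.1405 m³/s
Stations 1, 7 contribute zero (depth or velocity is 0).
Q = Σ qᵢ = 2.146 m³/s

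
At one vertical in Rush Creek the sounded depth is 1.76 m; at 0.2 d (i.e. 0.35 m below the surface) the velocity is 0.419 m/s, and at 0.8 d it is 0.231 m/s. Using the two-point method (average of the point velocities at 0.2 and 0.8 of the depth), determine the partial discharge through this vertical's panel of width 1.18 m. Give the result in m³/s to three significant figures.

0.675 m³/s

v̄ = (0.419 + 0.231) / 2 = 0.3250 m/s
q = v̄ × d × w = 0.3250 × 1.76 × 1.18 = 0.6750 m³/s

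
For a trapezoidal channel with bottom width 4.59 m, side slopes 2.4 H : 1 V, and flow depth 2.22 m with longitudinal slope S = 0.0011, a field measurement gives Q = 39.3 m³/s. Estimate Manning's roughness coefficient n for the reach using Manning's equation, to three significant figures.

A = (b + z·y)·y = (4.59 + 2.4×2.22)×2.22 = 22.02 m²
P = b + 2y√(1+z²) = 4.59 + 2×2.22×√(1+2.4²) = 16.13 m
R = A/P = 22.02/16.13 = 1.365 m
n = (1/Q)·A·R^(2/3)·S^(1/2) = (1/39.3) × 22.02 × 1.230 × 0.03317 = 0.02286

0.0229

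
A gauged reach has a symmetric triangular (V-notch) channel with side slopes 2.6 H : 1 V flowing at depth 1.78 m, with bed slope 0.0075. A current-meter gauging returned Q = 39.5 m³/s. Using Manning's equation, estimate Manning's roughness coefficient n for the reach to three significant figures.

A = z·y² = 2.6×1.78² = 8.238 m²
P = 2y√(1+z²) = 2×1.78×√(1+2.6²) = 9.917 m
R = A/P = 8.238/9.917 = 0.8307 m
n = (1/Q)·A·R^(2/3)·S^(1/2) = (1/39.5) × 8.238 × 0.8837 × 0.08660 = 0.01596

0.0160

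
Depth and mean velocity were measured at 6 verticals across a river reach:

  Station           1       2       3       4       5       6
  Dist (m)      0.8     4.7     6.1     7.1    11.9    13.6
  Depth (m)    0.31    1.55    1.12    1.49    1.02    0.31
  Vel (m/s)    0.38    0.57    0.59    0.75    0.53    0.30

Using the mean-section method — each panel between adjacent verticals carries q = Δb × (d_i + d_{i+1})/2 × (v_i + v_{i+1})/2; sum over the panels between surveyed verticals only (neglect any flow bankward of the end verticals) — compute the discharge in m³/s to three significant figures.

Panel 1-2: Δb = 3.9 m, d̄ = (0.31+1.55)/2 = 0.93, v̄ = (0.38+0.57)/2 = 0.475 → q = 3.9×0.93×0.475 = 1.723 m³/s
Panel 2-3: Δb = 1.4 m, d̄ = (1.55+1.12)/2 = 1.335, v̄ = (0.57+0.59)/2 = 0.58 → q = 1.4×1.335×0.58 = 1.084 m³/s
Panel 3-4: Δb = 1 m, d̄ = (1.12+1.49)/2 = 1.305, v̄ = (0.59+0.75)/2 = 0.67 → q = 1×1.305×0.67 = 0.8744 m³/s
Panel 4-5: Δb = 4.8 m, d̄ = (1.49+1.02)/2 = 1.255, v̄ = (0.75+0.53)/2 = 0.64 → q = 4.8×1.255×0.64 = 3.855 m³/s
Panel 5-6: Δb = 1.7 m, d̄ = (1.02+0.31)/2 = 0.665, v̄ = (0.53+0.30)/2 = 0.415 → q = 1.7×0.665×0.415 = 0.4692 m³/s
Q = Σ q = 8.006 m³/s

8.01 m³/s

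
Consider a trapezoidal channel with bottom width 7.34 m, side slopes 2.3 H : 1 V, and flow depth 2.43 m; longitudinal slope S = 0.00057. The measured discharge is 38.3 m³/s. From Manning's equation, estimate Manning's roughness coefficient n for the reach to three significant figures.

0.0269

A = (b + z·y)·y = (7.34 + 2.3×2.43)×2.43 = 31.42 m²
P = b + 2y√(1+z²) = 7.34 + 2×2.43×√(1+2.3²) = 19.53 m
R = A/P = 31.42/19.53 = 1.609 m
n = (1/Q)·A·R^(2/3)·S^(1/2) = (1/38.3) × 31.42 × 1.373 × 0.02387 = 0.02689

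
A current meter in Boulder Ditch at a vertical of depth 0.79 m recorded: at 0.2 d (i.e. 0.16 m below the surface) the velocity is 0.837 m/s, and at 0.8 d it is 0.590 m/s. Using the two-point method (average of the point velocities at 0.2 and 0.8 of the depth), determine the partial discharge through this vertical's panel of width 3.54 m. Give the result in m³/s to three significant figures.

v̄ = (0.837 + 0.590) / 2 = 0.7135 m/s
q = v̄ × d × w = 0.7135 × 0.79 × 3.54 = 1.995 m³/s

2.00 m³/s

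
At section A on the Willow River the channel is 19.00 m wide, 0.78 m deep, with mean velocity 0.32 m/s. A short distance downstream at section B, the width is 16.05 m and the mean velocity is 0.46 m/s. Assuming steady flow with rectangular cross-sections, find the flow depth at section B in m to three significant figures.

Q = A₁V₁ = (19.00×0.78) × 0.32 = 4.742 m³/s
d₂ = Q/(b₂ V₂) = 4.742/(16.05×0.46) = 0.6423 m

0.642 m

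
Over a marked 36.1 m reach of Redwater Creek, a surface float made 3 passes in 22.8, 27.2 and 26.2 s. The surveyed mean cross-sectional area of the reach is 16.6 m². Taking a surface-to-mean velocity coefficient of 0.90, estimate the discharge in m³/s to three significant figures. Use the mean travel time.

21.2 m³/s

t̄ = (22.8 + 27.2 + 26.2) / 3 = 25.4 s
v_surface = L / t̄ = 36.1 / 25.4 = 1.421 m/s
v_mean = 0.90 × 1.421 = 1.279 m/s
Q = A × v_mean = 16.6 × 1.279 = 21.23 m³/s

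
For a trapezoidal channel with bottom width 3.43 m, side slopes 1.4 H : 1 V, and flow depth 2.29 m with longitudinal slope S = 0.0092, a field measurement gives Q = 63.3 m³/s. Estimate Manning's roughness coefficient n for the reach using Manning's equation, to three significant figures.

A = (b + z·y)·y = (3.43 + 1.4×2.29)×2.29 = 15.20 m²
P = b + 2y√(1+z²) = 3.43 + 2×2.29×√(1+1.4²) = 11.31 m
R = A/P = 15.20/11.31 = 1.344 m
n = (1/Q)·A·R^(2/3)·S^(1/2) = (1/63.3) × 15.20 × 1.218 × 0.09592 = 0.02804

0.0280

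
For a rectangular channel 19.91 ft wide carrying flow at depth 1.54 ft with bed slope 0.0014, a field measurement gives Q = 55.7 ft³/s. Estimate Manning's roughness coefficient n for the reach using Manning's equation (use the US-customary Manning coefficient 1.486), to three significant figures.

A = b·y = 19.91 × 1.54 = 30.66 ft²
P = b + 2y = 19.91 + 2×1.54 = 22.99 ft
R = A/P = 30.66/22.99 = 1.334 ft
n = (1.486/Q)·A·R^(2/3)·S^(1/2) = (1.486/55.7) × 30.66 × 1.212 × 0.03742 = 0.03708

0.0371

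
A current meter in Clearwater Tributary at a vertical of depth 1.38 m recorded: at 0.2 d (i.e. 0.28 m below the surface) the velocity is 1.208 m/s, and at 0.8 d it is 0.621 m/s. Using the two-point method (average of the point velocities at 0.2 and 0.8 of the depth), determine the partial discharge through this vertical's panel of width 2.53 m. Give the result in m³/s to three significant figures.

3.19 m³/s

v̄ = (1.208 + 0.621) / 2 = 0.9145 m/s
q = v̄ × d × w = 0.9145 × 1.38 × 2.53 = 3.193 m³/s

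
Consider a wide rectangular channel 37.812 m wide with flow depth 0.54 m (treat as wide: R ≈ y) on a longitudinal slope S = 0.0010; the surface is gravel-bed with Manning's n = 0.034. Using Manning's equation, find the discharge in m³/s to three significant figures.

12.6 m³/s

A = b·y = 37.812 × 0.54 = 20.42 m²
Wide channel: R ≈ y = 0.54 m
Q = (1/n)·A·R^(2/3)·S^(1/2) = (1/0.034) × 20.42 × 0.5400^(2/3) × 0.0010^(1/2) = 12.59 m³/s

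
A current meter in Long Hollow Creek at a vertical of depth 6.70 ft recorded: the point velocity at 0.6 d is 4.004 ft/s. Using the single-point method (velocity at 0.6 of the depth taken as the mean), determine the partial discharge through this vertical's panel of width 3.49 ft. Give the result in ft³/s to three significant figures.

93.6 ft³/s

v̄ = v₀.₆ = 4.004 ft/s
q = v̄ × d × w = 4.004 × 6.70 × 3.49 = 93.63 ft³/s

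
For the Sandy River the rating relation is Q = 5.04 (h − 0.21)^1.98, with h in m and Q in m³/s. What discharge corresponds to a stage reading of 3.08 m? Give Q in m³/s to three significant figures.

40.6 m³/s

Q = 5.04 × (3.08 − 0.21)^1.98 = 5.04 × 2.87^1.98 = 40.65 m³/s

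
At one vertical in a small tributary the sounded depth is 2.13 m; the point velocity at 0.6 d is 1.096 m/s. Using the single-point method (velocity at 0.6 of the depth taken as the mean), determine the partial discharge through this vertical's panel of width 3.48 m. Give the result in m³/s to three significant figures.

8.12 m³/s

v̄ = v₀.₆ = 1.096 m/s
q = v̄ × d × w = 1.096 × 2.13 × 3.48 = 8.124 m³/s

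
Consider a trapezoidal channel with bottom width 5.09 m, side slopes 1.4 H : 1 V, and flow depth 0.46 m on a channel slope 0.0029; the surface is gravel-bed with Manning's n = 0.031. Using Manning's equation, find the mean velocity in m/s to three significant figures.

A = (b + z·y)·y = (5.09 + 1.4×0.46)×0.46 = 2.638 m²
P = b + 2y√(1+z²) = 5.09 + 2×0.46×√(1+1.4²) = 6.673 m
R = A/P = 2.638/6.673 = 0.3953 m
Q = (1/n)·A·R^(2/3)·S^(1/2) = (1/0.031) × 2.638 × 0.3953^(2/3) × 0.0029^(1/2) = 2.468 m³/s
V = Q/A = 2.468/2.638 = 0.9356 m/s

0.936 m/s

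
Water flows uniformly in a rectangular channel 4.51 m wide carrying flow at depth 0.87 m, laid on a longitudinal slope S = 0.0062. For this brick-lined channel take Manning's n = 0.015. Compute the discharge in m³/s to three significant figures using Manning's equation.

15.1 m³/s

A = b·y = 4.51 × 0.87 = 3.924 m²
P = b + 2y = 4.51 + 2×0.87 = 6.250 m
R = A/P = 3.924/6.250 = 0.6278 m
Q = (1/n)·A·R^(2/3)·S^(1/2) = (1/0.015) × 3.924 × 0.6278^(2/3) × 0.0062^(1/2) = 15.10 m³/s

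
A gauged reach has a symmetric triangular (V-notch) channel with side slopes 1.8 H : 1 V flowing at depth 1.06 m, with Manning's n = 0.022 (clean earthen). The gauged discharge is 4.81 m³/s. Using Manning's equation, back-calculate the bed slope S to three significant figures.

0.00764

A = z·y² = 1.8×1.06² = 2.022 m²
P = 2y√(1+z²) = 2×1.06×√(1+1.8²) = 4.365 m
R = A/P = 2.022/4.365 = 0.4633 m
S = (Q·n / (1·A·R^(2/3)))² = (4.81×0.022 / (1×2.022×0.5987))² = 0.007636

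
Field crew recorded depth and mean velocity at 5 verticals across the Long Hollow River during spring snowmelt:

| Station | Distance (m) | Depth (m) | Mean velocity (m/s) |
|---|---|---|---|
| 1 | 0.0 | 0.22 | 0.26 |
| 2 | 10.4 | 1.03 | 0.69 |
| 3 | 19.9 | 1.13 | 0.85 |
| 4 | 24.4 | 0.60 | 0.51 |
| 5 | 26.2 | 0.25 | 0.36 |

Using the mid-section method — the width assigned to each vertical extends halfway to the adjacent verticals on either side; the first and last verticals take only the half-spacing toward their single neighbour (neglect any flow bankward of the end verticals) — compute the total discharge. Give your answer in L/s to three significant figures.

w_1 = (10.4 − 0.0)/2 = 5.2 m; q_1 = 0.26 × 0.22 × 5.2 = 0.2974 m³/s
w_2 = (19.9 − 0.0)/2 = 9.95 m; q_2 = 0.69 × 1.03 × 9.95 = 7.071 m³/s
w_3 = (24.4 − 10.4)/2 = 7 m; q_3 = 0.85 × 1.13 × 7 = 6.724 m³/s
w_4 = (26.2 − 19.9)/2 = 3.15 m; q_4 = 0.51 × 0.60 × 3.15 = 0.9639 m³/s
w_5 = (26.2 − 24.4)/2 = 0.9 m; q_5 = 0.36 × 0.25 × 0.9 = 0.08100 m³/s
Q = Σ qᵢ = 15.14 m³/s
= 15.14 × 1000 = 15140 L/s

15100 L/s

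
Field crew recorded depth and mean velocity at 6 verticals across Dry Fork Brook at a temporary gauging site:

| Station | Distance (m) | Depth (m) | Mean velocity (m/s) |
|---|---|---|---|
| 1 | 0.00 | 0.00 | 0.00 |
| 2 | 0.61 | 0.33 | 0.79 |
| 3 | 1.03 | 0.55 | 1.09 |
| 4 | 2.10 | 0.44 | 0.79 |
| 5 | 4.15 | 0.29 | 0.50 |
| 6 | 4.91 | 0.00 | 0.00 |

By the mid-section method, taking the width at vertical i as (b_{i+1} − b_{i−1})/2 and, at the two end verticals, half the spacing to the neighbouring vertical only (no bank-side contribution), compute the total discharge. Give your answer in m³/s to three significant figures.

1.33 m³/s

w_2 = (1.03 − 0.00)/2 = 0.515 m; q_2 = 0.79 × 0.33 × 0.515 = 0.1343 m³/s
w_3 = (2.10 − 0.61)/2 = 0.745 m; q_3 = 1.09 × 0.55 × 0.745 = 0.4466 m³/s
w_4 = (4.15 − 1.03)/2 = 1.56 m; q_4 = 0.79 × 0.44 × 1.56 = 0.5423 m³/s
w_5 = (4.91 − 2.10)/2 = 1.405 m; q_5 = 0.50 × 0.29 × 1.405 = 0.2037 m³/s
Stations 1, 6 contribute zero (depth or velocity is 0).
Q = Σ qᵢ = 1.327 m³/s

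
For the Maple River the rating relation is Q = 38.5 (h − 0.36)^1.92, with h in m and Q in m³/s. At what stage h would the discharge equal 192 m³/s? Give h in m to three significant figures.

2.67 m

h − h₀ = (Q/C)^(1/b) = (192/38.5)^(1/1.92) = 2.309 m
h = 0.36 + 2.309 = 2.669 m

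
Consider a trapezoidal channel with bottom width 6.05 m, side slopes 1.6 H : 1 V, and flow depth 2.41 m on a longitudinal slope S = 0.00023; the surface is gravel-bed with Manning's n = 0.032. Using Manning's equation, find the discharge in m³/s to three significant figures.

15.3 m³/s

A = (b + z·y)·y = (6.05 + 1.6×2.41)×2.41 = 23.87 m²
P = b + 2y√(1+z²) = 6.05 + 2×2.41×√(1+1.6²) = 15.14 m
R = A/P = 23.87/15.14 = 1.576 m
Q = (1/n)·A·R^(2/3)·S^(1/2) = (1/0.032) × 23.87 × 1.576^(2/3) × 0.00023^(1/2) = 15.33 m³/s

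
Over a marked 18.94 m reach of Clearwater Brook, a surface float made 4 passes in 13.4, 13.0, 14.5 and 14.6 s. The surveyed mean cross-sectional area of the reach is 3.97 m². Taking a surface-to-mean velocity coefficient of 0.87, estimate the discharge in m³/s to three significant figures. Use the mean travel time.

4.71 m³/s

t̄ = (13.4 + 13.0 + 14.5 + 14.6) / 4 = 13.875 s
v_surface = L / t̄ = 18.94 / 13.875 = 1.365 m/s
v_mean = 0.87 × 1.365 = 1.188 m/s
Q = A × v_mean = 3.97 × 1.188 = 4.715 m³/s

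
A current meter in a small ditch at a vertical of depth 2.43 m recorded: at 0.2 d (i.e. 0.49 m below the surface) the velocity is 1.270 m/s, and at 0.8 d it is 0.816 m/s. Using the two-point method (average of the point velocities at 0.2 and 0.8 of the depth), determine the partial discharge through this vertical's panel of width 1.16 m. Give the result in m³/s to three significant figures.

v̄ = (1.270 + 0.816) / 2 = 1.043 m/s
q = v̄ × d × w = 1.043 × 2.43 × 1.16 = 2.940 m³/s

2.94 m³/s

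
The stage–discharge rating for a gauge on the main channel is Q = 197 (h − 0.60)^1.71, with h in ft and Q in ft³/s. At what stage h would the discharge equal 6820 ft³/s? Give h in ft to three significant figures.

8.55 ft

h − h₀ = (Q/C)^(1/b) = (6820/197)^(1/1.71) = 7.947 ft
h = 0.60 + 7.947 = 8.547 ft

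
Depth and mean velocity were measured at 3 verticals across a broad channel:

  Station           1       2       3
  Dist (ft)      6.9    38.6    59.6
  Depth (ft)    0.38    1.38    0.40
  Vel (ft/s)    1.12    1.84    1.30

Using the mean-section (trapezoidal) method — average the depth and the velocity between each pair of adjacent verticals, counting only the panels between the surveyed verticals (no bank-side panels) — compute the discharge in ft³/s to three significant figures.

Panel 1-2: Δb = 31.7 ft, d̄ = (0.38+1.38)/2 = 0.88, v̄ = (1.12+1.84)/2 = 1.48 → q = 31.7×0.88×1.48 = 41.29 ft³/s
Panel 2-3: Δb = 21 ft, d̄ = (1.38+0.40)/2 = 0.89, v̄ = (1.84+1.30)/2 = 1.57 → q = 21×0.89×1.57 = 29.34 ft³/s
Q = Σ q = 70.63 ft³/s

70.6 ft³/s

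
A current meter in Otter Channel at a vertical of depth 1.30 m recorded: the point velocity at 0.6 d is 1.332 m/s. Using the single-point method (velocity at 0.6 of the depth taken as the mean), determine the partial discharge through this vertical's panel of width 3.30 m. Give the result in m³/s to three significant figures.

5.71 m³/s

v̄ = v₀.₆ = 1.332 m/s
q = v̄ × d × w = 1.332 × 1.30 × 3.30 = 5.714 m³/s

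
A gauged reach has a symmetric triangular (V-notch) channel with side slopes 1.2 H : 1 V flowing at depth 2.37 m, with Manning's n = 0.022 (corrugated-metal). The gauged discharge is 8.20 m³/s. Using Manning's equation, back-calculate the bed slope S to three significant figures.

A = z·y² = 1.2×2.37² = 6.740 m²
P = 2y√(1+z²) = 2×2.37×√(1+1.2²) = 7.404 m
R = A/P = 6.740/7.404 = 0.9103 m
S = (Q·n / (1·A·R^(2/3)))² = (8.20×0.022 / (1×6.740×0.9393))² = 0.0008119

0.000812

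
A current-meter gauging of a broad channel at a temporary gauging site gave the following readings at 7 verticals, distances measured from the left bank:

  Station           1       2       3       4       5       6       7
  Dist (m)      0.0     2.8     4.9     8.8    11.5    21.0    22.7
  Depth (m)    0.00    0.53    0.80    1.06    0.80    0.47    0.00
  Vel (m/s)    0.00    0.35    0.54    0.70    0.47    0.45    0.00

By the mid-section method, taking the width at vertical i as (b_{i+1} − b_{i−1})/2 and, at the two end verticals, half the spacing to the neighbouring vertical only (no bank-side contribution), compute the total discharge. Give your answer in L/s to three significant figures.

w_2 = (4.9 − 0.0)/2 = 2.45 m; q_2 = 0.35 × 0.53 × 2.45 = 0.4545 m³/s
w_3 = (8.8 − 2.8)/2 = 3 m; q_3 = 0.54 × 0.80 × 3 = 1.296 m³/s
w_4 = (11.5 − 4.9)/2 = 3.3 m; q_4 = 0.70 × 1.06 × 3.3 = 2.449 m³/s
w_5 = (21.0 − 8.8)/2 = 6.1 m; q_5 = 0.47 × 0.80 × 6.1 = 2.294 m³/s
w_6 = (22.7 − 11.5)/2 = 5.6 m; q_6 = 0.45 × 0.47 × 5.6 = 1.184 m³/s
Stations 1, 7 contribute zero (depth or velocity is 0).
Q = Σ qᵢ = 7.677 m³/s
= 7.677 × 1000 = 7677 L/s

7680 L/s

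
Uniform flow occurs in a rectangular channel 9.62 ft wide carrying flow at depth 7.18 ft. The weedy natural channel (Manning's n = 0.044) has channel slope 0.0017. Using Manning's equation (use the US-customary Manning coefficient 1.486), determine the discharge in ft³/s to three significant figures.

195 ft³/s

A = b·y = 9.62 × 7.18 = 69.07 ft²
P = b + 2y = 9.62 + 2×7.18 = 23.98 ft
R = A/P = 69.07/23.98 = 2.880 ft
Q = (1.486/n)·A·R^(2/3)·S^(1/2) = (1.486/0.044) × 69.07 × 2.880^(2/3) × 0.0017^(1/2) = 194.7 ft³/s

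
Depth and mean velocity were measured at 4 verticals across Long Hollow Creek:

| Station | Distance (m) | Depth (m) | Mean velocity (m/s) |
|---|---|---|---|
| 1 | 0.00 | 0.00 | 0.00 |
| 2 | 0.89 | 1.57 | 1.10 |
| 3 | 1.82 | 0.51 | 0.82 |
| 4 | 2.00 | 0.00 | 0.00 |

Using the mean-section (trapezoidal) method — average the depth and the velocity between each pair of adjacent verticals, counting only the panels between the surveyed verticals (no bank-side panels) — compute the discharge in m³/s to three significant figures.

1.33 m³/s

Panel 1-2: Δb = 0.89 m, d̄ = (0.00+1.57)/2 = 0.785, v̄ = (0.00+1.10)/2 = 0.55 → q = 0.89×0.785×0.55 = 0.3843 m³/s
Panel 2-3: Δb = 0.93 m, d̄ = (1.57+0.51)/2 = 1.04, v̄ = (1.10+0.82)/2 = 0.96 → q = 0.93×1.04×0.96 = 0.9285 m³/s
Panel 3-4: Δb = 0.18 m, d̄ = (0.51+0.00)/2 = 0.255, v̄ = (0.82+0.00)/2 = 0.41 → q = 0.18×0.255×0.41 = 0.01882 m³/s
Q = Σ q = 1.332 m³/s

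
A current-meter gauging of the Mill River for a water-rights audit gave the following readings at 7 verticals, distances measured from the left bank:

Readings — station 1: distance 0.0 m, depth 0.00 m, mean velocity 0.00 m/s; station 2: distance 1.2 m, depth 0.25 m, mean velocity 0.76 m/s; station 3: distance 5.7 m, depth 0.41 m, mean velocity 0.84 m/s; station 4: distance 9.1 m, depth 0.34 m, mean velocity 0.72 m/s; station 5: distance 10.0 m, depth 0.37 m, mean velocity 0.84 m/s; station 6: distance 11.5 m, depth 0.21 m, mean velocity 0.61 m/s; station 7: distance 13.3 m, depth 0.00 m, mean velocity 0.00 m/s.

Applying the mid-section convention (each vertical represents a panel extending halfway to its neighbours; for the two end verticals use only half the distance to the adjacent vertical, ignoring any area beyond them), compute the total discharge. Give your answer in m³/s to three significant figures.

w_2 = (5.7 − 0.0)/2 = 2.85 m; q_2 = 0.76 × 0.25 × 2.85 = 0.5415 m³/s
w_3 = (9.1 − 1.2)/2 = 3.95 m; q_3 = 0.84 × 0.41 × 3.95 = 1.360 m³/s
w_4 = (10.0 − 5.7)/2 = 2.15 m; q_4 = 0.72 × 0.34 × 2.15 = 0.5263 m³/s
w_5 = (11.5 − 9.1)/2 = 1.2 m; q_5 = 0.84 × 0.37 × 1.2 = 0.3730 m³/s
w_6 = (13.3 − 10.0)/2 = 1.65 m; q_6 = 0.61 × 0.21 × 1.65 = 0.2114 m³/s
Stations 1, 7 contribute zero (depth or velocity is 0).
Q = Σ qᵢ = 3.013 m³/s

3.01 m³/s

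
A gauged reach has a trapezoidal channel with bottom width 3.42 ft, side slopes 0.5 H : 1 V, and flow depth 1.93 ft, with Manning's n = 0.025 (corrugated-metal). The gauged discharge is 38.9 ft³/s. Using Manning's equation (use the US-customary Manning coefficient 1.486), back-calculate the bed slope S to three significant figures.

0.00530

A = (b + z·y)·y = (3.42 + 0.5×1.93)×1.93 = 8.463 ft²
P = b + 2y√(1+z²) = 3.42 + 2×1.93×√(1+0.5²) = 7.736 ft
R = A/P = 8.463/7.736 = 1.094 ft
S = (Q·n / (1.486·A·R^(2/3)))² = (38.9×0.025 / (1.486×8.463×1.062))² = 0.005305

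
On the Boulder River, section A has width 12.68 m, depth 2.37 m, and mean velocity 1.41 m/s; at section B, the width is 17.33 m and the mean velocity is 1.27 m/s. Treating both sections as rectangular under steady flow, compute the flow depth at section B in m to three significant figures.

1.93 m

Q = A₁V₁ = (12.68×2.37) × 1.41 = 42.37 m³/s
d₂ = Q/(b₂ V₂) = 42.37/(17.33×1.27) = 1.925 m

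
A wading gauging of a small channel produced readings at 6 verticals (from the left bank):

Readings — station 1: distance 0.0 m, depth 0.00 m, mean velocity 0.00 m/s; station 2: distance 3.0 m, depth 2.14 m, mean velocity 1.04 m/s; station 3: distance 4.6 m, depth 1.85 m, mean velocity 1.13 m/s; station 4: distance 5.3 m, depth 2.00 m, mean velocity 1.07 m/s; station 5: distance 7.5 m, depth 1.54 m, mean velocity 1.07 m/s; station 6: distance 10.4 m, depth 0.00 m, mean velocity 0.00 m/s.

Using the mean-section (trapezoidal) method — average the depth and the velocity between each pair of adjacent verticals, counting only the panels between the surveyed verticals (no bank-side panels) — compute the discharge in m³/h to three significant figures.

43100 m³/h

Panel 1-2: Δb = 3 m, d̄ = (0.00+2.14)/2 = 1.07, v̄ = (0.00+1.04)/2 = 0.52 → q = 3×1.07×0.52 = 1.669 m³/s
Panel 2-3: Δb = 1.6 m, d̄ = (2.14+1.85)/2 = 1.995, v̄ = (1.04+1.13)/2 = 1.085 → q = 1.6×1.995×1.085 = 3.463 m³/s
Panel 3-4: Δb = 0.7 m, d̄ = (1.85+2.00)/2 = 1.925, v̄ = (1.13+1.07)/2 = 1.1 → q = 0.7×1.925×1.1 = 1.482 m³/s
Panel 4-5: Δb = 2.2 m, d̄ = (2.00+1.54)/2 = 1.77, v̄ = (1.07+1.07)/2 = 1.07 → q = 2.2×1.77×1.07 = 4.167 m³/s
Panel 5-6: Δb = 2.9 m, d̄ = (1.54+0.00)/2 = 0.77, v̄ = (1.07+0.00)/2 = 0.535 → q = 2.9×0.77×0.535 = 1.195 m³/s
Q = Σ q = 11.98 m³/s
= 11.98 × 3600 = 43110 m³/h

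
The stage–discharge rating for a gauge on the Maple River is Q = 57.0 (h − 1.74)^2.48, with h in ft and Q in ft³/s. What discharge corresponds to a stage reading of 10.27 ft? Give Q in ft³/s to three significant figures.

11600 ft³/s

Q = 57.0 × (10.27 − 1.74)^2.48 = 57.0 × 8.53^2.48 = 11600 ft³/s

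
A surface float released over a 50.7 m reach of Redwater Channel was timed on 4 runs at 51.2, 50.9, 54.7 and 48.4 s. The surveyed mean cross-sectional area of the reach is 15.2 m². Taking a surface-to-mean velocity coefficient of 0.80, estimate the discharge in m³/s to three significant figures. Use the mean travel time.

12.0 m³/s

t̄ = (51.2 + 50.9 + 54.7 + 48.4) / 4 = 51.3 s
v_surface = L / t̄ = 50.7 / 51.3 = 0.9883 m/s
v_mean = 0.80 × 0.9883 = 0.7906 m/s
Q = A × v_mean = 15.2 × 0.7906 = 12.02 m³/s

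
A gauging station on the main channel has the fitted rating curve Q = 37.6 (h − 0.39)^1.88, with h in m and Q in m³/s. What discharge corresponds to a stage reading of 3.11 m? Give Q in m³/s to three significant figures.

247 m³/s

Q = 37.6 × (3.11 − 0.39)^1.88 = 37.6 × 2.72^1.88 = 246.7 m³/s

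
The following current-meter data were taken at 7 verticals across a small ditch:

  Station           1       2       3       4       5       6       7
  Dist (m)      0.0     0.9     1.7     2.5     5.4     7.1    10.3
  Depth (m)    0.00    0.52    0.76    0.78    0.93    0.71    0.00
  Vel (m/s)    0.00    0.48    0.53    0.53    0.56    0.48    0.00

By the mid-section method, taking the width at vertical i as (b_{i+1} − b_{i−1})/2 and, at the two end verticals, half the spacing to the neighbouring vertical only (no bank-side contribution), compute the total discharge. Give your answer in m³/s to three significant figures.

w_2 = (1.7 − 0.0)/2 = 0.85 m; q_2 = 0.48 × 0.52 × 0.85 = 0.2122 m³/s
w_3 = (2.5 − 0.9)/2 = 0.8 m; q_3 = 0.53 × 0.76 × 0.8 = 0.3222 m³/s
w_4 = (5.4 − 1.7)/2 = 1.85 m; q_4 = 0.53 × 0.78 × 1.85 = 0.7648 m³/s
w_5 = (7.1 − 2.5)/2 = 2.3 m; q_5 = 0.56 × 0.93 × 2.3 = 1.198 m³/s
w_6 = (10.3 − 5.4)/2 = 2.45 m; q_6 = 0.48 × 0.71 × 2.45 = 0.8350 m³/s
Stations 1, 7 contribute zero (depth or velocity is 0).
Q = Σ qᵢ = 3.332 m³/s

3.33 m³/s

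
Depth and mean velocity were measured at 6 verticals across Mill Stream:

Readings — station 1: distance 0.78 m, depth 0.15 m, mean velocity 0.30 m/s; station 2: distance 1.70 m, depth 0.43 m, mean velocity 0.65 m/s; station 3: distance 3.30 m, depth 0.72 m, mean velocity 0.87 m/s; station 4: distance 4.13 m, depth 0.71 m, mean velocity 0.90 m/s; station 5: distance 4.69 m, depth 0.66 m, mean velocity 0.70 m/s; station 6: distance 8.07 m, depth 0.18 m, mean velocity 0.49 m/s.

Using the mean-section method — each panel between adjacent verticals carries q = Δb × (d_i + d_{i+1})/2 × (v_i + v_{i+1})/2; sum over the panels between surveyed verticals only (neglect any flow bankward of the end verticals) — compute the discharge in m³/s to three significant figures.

Panel 1-2: Δb = 0.92 m, d̄ = (0.15+0.43)/2 = 0.29, v̄ = (0.30+0.65)/2 = 0.475 → q = 0.92×0.29×0.475 = 0.1267 m³/s
Panel 2-3: Δb = 1.6 m, d̄ = (0.43+0.72)/2 = 0.575, v̄ = (0.65+0.87)/2 = 0.76 → q = 1.6×0.575×0.76 = 0.6992 m³/s
Panel 3-4: Δb = 0.83 m, d̄ = (0.72+0.71)/2 = 0.715, v̄ = (0.87+0.90)/2 = 0.885 → q = 0.83×0.715×0.885 = 0.5252 m³/s
Panel 4-5: Δb = 0.56 m, d̄ = (0.71+0.66)/2 = 0.685, v̄ = (0.90+0.70)/2 = 0.8 → q = 0.56×0.685×0.8 = 0.3069 m³/s
Panel 5-6: Δb = 3.38 m, d̄ = (0.66+0.18)/2 = 0.42, v̄ = (0.70+0.49)/2 = 0.595 → q = 3.38×0.42×0.595 = 0.8447 m³/s
Q = Σ q = 2.503 m³/s

2.50 m³/s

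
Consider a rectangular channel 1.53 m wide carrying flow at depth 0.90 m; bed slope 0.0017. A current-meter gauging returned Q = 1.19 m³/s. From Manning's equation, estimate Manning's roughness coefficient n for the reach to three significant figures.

A = b·y = 1.53 × 0.90 = 1.377 m²
P = b + 2y = 1.53 + 2×0.90 = 3.330 m
R = A/P = 1.377/3.330 = 0.4135 m
n = (1/Q)·A·R^(2/3)·S^(1/2) = (1/1.19) × 1.377 × 0.5550 × 0.04123 = 0.02648

0.0265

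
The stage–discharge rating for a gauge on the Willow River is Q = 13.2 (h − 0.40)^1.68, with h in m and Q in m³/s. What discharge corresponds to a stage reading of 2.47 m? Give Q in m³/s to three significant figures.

Q = 13.2 × (2.47 − 0.40)^1.68 = 13.2 × 2.07^1.68 = 44.81 m³/s

44.8 m³/s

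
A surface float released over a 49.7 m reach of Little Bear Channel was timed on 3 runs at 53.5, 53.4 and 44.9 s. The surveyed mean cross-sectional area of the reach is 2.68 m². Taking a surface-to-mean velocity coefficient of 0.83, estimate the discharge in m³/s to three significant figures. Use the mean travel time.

2.18 m³/s

t̄ = (53.5 + 53.4 + 44.9) / 3 = 50.6 s
v_surface = L / t̄ = 49.7 / 50.6 = 0.9822 m/s
v_mean = 0.83 × 0.9822 = 0.8152 m/s
Q = A × v_mean = 2.68 × 0.8152 = 2.185 m³/s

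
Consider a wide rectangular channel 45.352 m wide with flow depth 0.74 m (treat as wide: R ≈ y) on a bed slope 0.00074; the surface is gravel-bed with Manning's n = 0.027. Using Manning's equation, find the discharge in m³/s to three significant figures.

A = b·y = 45.352 × 0.74 = 33.56 m²
Wide channel: R ≈ y = 0.74 m
Q = (1/n)·A·R^(2/3)·S^(1/2) = (1/0.027) × 33.56 × 0.7400^(2/3) × 0.00074^(1/2) = 27.66 m³/s

27.7 m³/s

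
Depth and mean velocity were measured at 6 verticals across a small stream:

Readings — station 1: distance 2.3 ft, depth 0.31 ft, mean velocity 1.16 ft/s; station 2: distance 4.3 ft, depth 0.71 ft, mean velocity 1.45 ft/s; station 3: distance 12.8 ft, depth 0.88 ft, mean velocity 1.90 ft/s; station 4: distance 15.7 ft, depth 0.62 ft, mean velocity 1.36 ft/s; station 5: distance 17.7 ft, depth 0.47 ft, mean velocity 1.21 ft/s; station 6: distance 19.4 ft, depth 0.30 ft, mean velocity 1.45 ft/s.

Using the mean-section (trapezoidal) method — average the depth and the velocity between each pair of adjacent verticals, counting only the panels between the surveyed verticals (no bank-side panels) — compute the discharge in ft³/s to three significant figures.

18.5 ft³/s

Panel 1-2: Δb = 2 ft, d̄ = (0.31+0.71)/2 = 0.51, v̄ = (1.16+1.45)/2 = 1.305 → q = 2×0.51×1.305 = 1.331 ft³/s
Panel 2-3: Δb = 8.5 ft, d̄ = (0.71+0.88)/2 = 0.795, v̄ = (1.45+1.90)/2 = 1.675 → q = 8.5×0.795×1.675 = 11.32 ft³/s
Panel 3-4: Δb = 2.9 ft, d̄ = (0.88+0.62)/2 = 0.75, v̄ = (1.90+1.36)/2 = 1.63 → q = 2.9×0.75×1.63 = 3.545 ft³/s
Panel 4-5: Δb = 2 ft, d̄ = (0.62+0.47)/2 = 0.545, v̄ = (1.36+1.21)/2 = 1.285 → q = 2×0.545×1.285 = 1.401 ft³/s
Panel 5-6: Δb = 1.7 ft, d̄ = (0.47+0.30)/2 = 0.385, v̄ = (1.21+1.45)/2 = 1.33 → q = 1.7×0.385×1.33 = 0.8705 ft³/s
Q = Σ q = 18.47 ft³/s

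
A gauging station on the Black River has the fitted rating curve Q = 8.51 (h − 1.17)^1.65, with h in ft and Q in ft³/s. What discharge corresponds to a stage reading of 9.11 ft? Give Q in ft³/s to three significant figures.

260 ft³/s

Q = 8.51 × (9.11 − 1.17)^1.65 = 8.51 × 7.94^1.65 = 259.8 ft³/s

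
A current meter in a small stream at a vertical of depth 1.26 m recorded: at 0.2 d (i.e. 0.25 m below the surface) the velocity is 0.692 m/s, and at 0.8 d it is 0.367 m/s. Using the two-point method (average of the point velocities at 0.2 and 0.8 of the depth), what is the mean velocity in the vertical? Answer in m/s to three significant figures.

0.530 m/s

v̄ = (0.692 + 0.367) / 2 = 0.5295 m/s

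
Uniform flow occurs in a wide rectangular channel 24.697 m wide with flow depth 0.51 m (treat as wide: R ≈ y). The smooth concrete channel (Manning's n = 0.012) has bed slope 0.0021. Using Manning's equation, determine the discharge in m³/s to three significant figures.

A = b·y = 24.697 × 0.51 = 12.60 m²
Wide channel: R ≈ y = 0.51 m
Q = (1/n)·A·R^(2/3)·S^(1/2) = (1/0.012) × 12.60 × 0.5100^(2/3) × 0.0021^(1/2) = 30.70 m³/s

30.7 m³/s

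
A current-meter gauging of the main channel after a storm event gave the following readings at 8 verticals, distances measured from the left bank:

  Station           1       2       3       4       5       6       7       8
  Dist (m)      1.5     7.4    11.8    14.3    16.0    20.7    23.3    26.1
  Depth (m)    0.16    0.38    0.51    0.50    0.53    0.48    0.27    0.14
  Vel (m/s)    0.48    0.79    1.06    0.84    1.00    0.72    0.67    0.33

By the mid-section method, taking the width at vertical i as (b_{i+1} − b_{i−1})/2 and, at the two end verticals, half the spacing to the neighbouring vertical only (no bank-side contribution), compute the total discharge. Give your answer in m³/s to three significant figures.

8.03 m³/s

w_1 = (7.4 − 1.5)/2 = 2.95 m; q_1 = 0.48 × 0.16 × 2.95 = 0.2266 m³/s
w_2 = (11.8 − 1.5)/2 = 5.15 m; q_2 = 0.79 × 0.38 × 5.15 = 1.546 m³/s
w_3 = (14.3 − 7.4)/2 = 3.45 m; q_3 = 1.06 × 0.51 × 3.45 = 1.865 m³/s
w_4 = (16.0 − 11.8)/2 = 2.1 m; q_4 = 0.84 × 0.50 × 2.1 = 0.8820 m³/s
w_5 = (20.7 − 14.3)/2 = 3.2 m; q_5 = 1.00 × 0.53 × 3.2 = 1.696 m³/s
w_6 = (23.3 − 16.0)/2 = 3.65 m; q_6 = 0.72 × 0.48 × 3.65 = 1.261 m³/s
w_7 = (26.1 − 20.7)/2 = 2.7 m; q_7 = 0.67 × 0.27 × 2.7 = 0.4884 m³/s
w_8 = (26.1 − 23.3)/2 = 1.4 m; q_8 = 0.33 × 0.14 × 1.4 = 0.06468 m³/s
Q = Σ qᵢ = 8.030 m³/s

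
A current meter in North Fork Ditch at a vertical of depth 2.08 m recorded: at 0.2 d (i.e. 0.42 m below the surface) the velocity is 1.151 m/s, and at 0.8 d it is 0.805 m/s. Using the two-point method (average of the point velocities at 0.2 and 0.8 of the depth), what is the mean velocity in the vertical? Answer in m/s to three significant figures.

v̄ = (1.151 + 0.805) / 2 = 0.9780 m/s

0.978 m/s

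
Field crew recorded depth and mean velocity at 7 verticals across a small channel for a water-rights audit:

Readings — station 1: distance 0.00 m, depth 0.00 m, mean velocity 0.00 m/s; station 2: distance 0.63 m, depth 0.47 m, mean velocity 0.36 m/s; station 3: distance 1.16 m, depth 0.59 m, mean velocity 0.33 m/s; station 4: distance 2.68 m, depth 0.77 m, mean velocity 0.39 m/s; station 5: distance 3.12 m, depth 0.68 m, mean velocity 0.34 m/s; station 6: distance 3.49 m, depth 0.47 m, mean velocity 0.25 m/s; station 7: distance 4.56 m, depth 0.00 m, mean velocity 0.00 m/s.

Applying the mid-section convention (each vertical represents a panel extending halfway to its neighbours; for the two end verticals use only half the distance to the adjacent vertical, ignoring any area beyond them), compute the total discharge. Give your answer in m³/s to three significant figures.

w_2 = (1.16 − 0.00)/2 = 0.58 m; q_2 = 0.36 × 0.47 × 0.58 = 0.09814 m³/s
w_3 = (2.68 − 0.63)/2 = 1.025 m; q_3 = 0.33 × 0.59 × 1.025 = 0.1996 m³/s
w_4 = (3.12 − 1.16)/2 = 0.98 m; q_4 = 0.39 × 0.77 × 0.98 = 0.2943 m³/s
w_5 = (3.49 − 2.68)/2 = 0.405 m; q_5 = 0.34 × 0.68 × 0.405 = 0.09364 m³/s
w_6 = (4.56 − 3.12)/2 = 0.72 m; q_6 = 0.25 × 0.47 × 0.72 = 0.08460 m³/s
Stations 1, 7 contribute zero (depth or velocity is 0).
Q = Σ qᵢ = 0.7702 m³/s

0.770 m³/s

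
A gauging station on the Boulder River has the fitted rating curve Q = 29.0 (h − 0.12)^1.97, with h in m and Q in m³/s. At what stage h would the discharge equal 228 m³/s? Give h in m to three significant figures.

h − h₀ = (Q/C)^(1/b) = (228/29.0)^(1/1.97) = 2.848 m
h = 0.12 + 2.848 = 2.968 m

2.97 m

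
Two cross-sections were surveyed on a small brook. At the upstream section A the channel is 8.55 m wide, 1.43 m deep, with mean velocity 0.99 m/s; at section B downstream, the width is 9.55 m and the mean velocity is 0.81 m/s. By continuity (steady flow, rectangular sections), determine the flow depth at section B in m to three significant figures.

Q = A₁V₁ = (8.55×1.43) × 0.99 = 12.10 m³/s
d₂ = Q/(b₂ V₂) = 12.10/(9.55×0.81) = 1.565 m

1.56 m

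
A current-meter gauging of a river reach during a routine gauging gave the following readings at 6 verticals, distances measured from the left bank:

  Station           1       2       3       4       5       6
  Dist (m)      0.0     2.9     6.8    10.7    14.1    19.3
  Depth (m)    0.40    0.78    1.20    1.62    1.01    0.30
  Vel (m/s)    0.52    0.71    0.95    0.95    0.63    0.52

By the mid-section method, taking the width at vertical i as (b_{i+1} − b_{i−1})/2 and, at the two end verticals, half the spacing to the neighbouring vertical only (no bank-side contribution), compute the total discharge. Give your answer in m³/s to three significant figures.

w_1 = (2.9 − 0.0)/2 = 1.45 m; q_1 = 0.52 × 0.40 × 1.45 = 0.3016 m³/s
w_2 = (6.8 − 0.0)/2 = 3.4 m; q_2 = 0.71 × 0.78 × 3.4 = 1.883 m³/s
w_3 = (10.7 − 2.9)/2 = 3.9 m; q_3 = 0.95 × 1.20 × 3.9 = 4.446 m³/s
w_4 = (14.1 − 6.8)/2 = 3.65 m; q_4 = 0.95 × 1.62 × 3.65 = 5.617 m³/s
w_5 = (19.3 − 10.7)/2 = 4.3 m; q_5 = 0.63 × 1.01 × 4.3 = 2.736 m³/s
w_6 = (19.3 − 14.1)/2 = 2.6 m; q_6 = 0.52 × 0.30 × 2.6 = 0.4056 m³/s
Q = Σ qᵢ = 15.39 m³/s

15.4 m³/s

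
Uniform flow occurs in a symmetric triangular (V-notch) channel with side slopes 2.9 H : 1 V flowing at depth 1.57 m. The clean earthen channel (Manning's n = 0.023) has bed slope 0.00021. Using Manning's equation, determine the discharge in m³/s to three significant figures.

3.69 m³/s

A = z·y² = 2.9×1.57² = 7.148 m²
P = 2y√(1+z²) = 2×1.57×√(1+2.9²) = 9.632 m
R = A/P = 7.148/9.632 = 0.7421 m
Q = (1/n)·A·R^(2/3)·S^(1/2) = (1/0.023) × 7.148 × 0.7421^(2/3) × 0.00021^(1/2) = 3.692 m³/s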